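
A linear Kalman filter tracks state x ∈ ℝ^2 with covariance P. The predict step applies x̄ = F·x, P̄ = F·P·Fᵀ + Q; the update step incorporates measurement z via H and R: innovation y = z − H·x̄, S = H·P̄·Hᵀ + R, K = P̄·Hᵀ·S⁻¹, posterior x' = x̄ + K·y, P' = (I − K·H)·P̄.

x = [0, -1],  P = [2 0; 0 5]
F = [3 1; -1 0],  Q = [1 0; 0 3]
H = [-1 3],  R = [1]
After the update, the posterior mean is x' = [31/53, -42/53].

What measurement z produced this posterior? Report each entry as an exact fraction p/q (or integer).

z = [-3]

x̄ = F·x = [-1, 0]
P̄ = F·P·Fᵀ + Q = [24 -6; -6 5]
S = H·P̄·Hᵀ + R = [106]
K = P̄·Hᵀ·S⁻¹ = [-21/53; 21/106]
x' − x̄ = [84/53, -42/53] = K·y
y = (KᵀK)⁻¹·Kᵀ·(x' − x̄) = [-4]
z = y + H·x̄ = [-4] + [1] = [-3]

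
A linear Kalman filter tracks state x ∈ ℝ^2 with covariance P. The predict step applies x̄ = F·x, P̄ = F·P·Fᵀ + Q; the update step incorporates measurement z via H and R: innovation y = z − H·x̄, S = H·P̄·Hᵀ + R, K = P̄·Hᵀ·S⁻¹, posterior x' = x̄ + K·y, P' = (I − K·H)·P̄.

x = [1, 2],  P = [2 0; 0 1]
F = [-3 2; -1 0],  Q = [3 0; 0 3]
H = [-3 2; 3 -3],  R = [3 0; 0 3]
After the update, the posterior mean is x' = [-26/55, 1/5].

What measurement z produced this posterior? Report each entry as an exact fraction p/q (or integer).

x̄ = F·x = [1, -1]
P̄ = F·P·Fᵀ + Q = [25 6; 6 5]
S = H·P̄·Hᵀ + R = [176 -165; -165 165]
K = P̄·Hᵀ·S⁻¹ = [-6/11 -1/5; -5/11 -24/55]
x' − x̄ = [-81/55, 6/5] = K·y
y = (KᵀK)⁻¹·Kᵀ·(x' − x̄) = [6, -9]
z = y + H·x̄ = [6, -9] + [-5, 6] = [1, -3]

z = [1, -3]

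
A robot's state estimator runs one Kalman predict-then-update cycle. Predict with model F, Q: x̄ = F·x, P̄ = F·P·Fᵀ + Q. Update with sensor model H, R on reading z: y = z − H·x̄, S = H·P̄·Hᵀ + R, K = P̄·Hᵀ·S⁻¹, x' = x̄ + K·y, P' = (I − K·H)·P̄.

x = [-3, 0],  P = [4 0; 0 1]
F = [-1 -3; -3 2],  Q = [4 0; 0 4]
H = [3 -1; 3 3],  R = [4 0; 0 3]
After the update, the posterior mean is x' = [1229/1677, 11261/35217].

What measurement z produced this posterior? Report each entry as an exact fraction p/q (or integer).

z = [2, 3]

x̄ = F·x = [3, 9]
P̄ = F·P·Fᵀ + Q = [17 6; 6 44]
S = H·P̄·Hᵀ + R = [165 57; 57 660]
K = P̄·Hᵀ·S⁻¹ = [409/1677 140/1677; -8570/35217 8744/35217]
x' − x̄ = [-3802/1677, -305692/35217] = K·y
y = (KᵀK)⁻¹·Kᵀ·(x' − x̄) = [2, -33]
z = y + H·x̄ = [2, -33] + [0, 36] = [2, 3]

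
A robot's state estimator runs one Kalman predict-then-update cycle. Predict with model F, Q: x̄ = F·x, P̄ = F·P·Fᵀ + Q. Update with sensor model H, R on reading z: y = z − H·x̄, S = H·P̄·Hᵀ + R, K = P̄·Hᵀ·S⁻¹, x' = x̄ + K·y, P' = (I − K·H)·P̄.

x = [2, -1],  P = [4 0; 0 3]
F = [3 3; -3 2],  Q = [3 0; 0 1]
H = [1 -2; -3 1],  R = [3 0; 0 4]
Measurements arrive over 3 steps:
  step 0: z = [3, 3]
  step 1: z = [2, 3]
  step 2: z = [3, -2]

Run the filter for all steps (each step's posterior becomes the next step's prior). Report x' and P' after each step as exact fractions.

step 0: x̄ = F·x = [3, -8]
step 0: P̄ = F·P·Fᵀ + Q = [66 -18; -18 49]
step 0: y = z − H·x̄ = [-16, 20]
step 0: S = H·P̄·Hᵀ + R = [337 -422; -422 755]
step 0: K = P̄·Hᵀ·S⁻¹ = [-14142/76351 -29748/76351; -44114/76351 -14241/76351]
step 0: x' = x̄ + K·y = [-139635/76351, -189804/76351]
step 0: P' = (I − K·H)·P̄ = [56082/76351 49254/76351; 49254/76351 90798/76351]
step 1: x̄ = F·x = [-89847/6941, 39297/76351]
step 1: P̄ = F·P·Fᵀ + Q = [20145/631 -9792/6941; -9792/6941 353233/76351]
step 1: y = z − H·x̄ = [1219613/76351, -2775195/76351]
step 1: S = H·P̄·Hᵀ + R = [4510378/76351 -8773085/76351; -8773085/76351 23242814/76351]
step 1: K = P̄·Hᵀ·S⁻¹ = [-45014079/364983517 -133512951/364983517; -170134577/364983517 -53596848/364983517]
step 1: x' = x̄ + K·y = [-590623521/364983517, -581706592/364983517]
step 1: P' = (I − K·H)·P̄ = [240629169/364983517 187835703/364983517; 187835703/364983517 349119717/364983517]
step 2: x̄ = F·x = [-3516990339/364983517, 608457379/364983517]
step 2: P̄ = F·P·Fᵀ + Q = [9783733179/364983517 -634451328/364983517; -634451328/364983517 1673096470/364983517]
step 2: y = z − H·x̄ = [5828855648/364983517, -11889395430/364983517]
step 2: S = H·P̄·Hᵀ + R = [20108874922/364983517 -37138551773/364983517; -37138551773/364983517 94993337117/364983517]
step 2: K = P̄·Hᵀ·S⁻¹ = [-34903979070/290937580457 -105483565995/290937580457; -672113893142/1454687902285 -208001087328/1454687902285]
step 2: x' = x̄ + K·y = [75238773651/290937580457, -1533033878733/1454687902285]
step 2: P' = (I − K·H)·P̄ = [189716093034/290937580457 147214015122/290937580457; 147214015122/290937580457 1376205877518/1454687902285]

step 0: x' = [-139635/76351, -189804/76351], P' = [56082/76351 49254/76351; 49254/76351 90798/76351]
step 1: x' = [-590623521/364983517, -581706592/364983517], P' = [240629169/364983517 187835703/364983517; 187835703/364983517 349119717/364983517]
step 2: x' = [75238773651/290937580457, -1533033878733/1454687902285], P' = [189716093034/290937580457 147214015122/290937580457; 147214015122/290937580457 1376205877518/1454687902285]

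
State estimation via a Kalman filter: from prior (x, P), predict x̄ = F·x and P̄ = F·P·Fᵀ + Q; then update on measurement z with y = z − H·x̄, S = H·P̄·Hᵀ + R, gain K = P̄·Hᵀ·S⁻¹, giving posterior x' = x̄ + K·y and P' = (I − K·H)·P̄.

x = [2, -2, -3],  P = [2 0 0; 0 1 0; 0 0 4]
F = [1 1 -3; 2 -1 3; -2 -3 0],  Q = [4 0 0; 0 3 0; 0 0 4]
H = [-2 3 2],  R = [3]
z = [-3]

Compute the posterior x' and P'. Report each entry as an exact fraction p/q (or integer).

x' = [5767/1083, 751/1083, 2986/1083]
P' = [6968/1083 4061/1083 578/1083; 4061/1083 11984/1083 -13615/1083; 578/1083 -13615/1083 21062/1083]

x̄ = F·x = [9, -3, 2]
P̄ = F·P·Fᵀ + Q = [43 -33 -7; -33 48 -5; -7 -5 21]
y = z − H·x̄ = [20]
S = H·P̄·Hᵀ + R = [1083]
K = P̄·Hᵀ·S⁻¹ = [-199/1083; 200/1083; 41/1083]
x' = x̄ + K·y = [5767/1083, 751/1083, 2986/1083]
P' = (I − K·H)·P̄ = [6968/1083 4061/1083 578/1083; 4061/1083 11984/1083 -13615/1083; 578/1083 -13615/1083 21062/1083]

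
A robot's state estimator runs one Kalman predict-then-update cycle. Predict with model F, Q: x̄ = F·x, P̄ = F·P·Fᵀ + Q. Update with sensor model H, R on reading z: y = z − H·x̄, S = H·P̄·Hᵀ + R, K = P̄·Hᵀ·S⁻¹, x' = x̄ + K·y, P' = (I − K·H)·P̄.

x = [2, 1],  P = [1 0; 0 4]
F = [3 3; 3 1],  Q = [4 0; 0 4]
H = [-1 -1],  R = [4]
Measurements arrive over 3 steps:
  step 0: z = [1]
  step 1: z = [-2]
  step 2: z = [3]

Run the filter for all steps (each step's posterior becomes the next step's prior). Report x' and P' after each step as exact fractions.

step 0: x' = [-13/8, 69/56], P' = [21/4 -11/4; -11/4 115/28]
step 1: x' = [2006/943, -311/943], P' = [6672/943 -4844/943; -4844/943 6676/943]
step 2: x' = [-42220/31453, -38518/31453], P' = [312252/31453 -253592/31453; -253592/31453 316972/31453]

step 0: x̄ = F·x = [9, 7]
step 0: P̄ = F·P·Fᵀ + Q = [49 21; 21 17]
step 0: y = z − H·x̄ = [17]
step 0: S = H·P̄·Hᵀ + R = [112]
step 0: K = P̄·Hᵀ·S⁻¹ = [-5/8; -19/56]
step 0: x' = x̄ + K·y = [-13/8, 69/56]
step 0: P' = (I − K·H)·P̄ = [21/4 -11/4; -11/4 115/28]
step 1: x̄ = F·x = [-33/28, -51/14]
step 1: P̄ = F·P·Fᵀ + Q = [271/7 186/7; 186/7 272/7]
step 1: y = z − H·x̄ = [-191/28]
step 1: S = H·P̄·Hᵀ + R = [943/7]
step 1: K = P̄·Hᵀ·S⁻¹ = [-457/943; -458/943]
step 1: x' = x̄ + K·y = [2006/943, -311/943]
step 1: P' = (I − K·H)·P̄ = [6672/943 -4844/943; -4844/943 6676/943]
step 2: x̄ = F·x = [5085/943, 5707/943]
step 2: P̄ = F·P·Fᵀ + Q = [36712/943 21948/943; 21948/943 41432/943]
step 2: y = z − H·x̄ = [13621/943]
step 2: S = H·P̄·Hᵀ + R = [125812/943]
step 2: K = P̄·Hᵀ·S⁻¹ = [-14665/31453; -15845/31453]
step 2: x' = x̄ + K·y = [-42220/31453, -38518/31453]
step 2: P' = (I − K·H)·P̄ = [312252/31453 -253592/31453; -253592/31453 316972/31453]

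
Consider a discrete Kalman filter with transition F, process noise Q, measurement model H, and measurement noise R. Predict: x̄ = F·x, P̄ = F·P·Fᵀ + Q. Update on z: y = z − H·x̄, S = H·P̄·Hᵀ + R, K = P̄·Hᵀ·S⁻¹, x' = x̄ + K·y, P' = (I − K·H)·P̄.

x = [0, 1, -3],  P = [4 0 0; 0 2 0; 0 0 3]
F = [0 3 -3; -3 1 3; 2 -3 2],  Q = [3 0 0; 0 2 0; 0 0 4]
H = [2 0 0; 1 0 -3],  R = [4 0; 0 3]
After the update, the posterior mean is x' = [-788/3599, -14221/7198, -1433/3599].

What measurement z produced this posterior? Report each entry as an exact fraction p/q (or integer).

x̄ = F·x = [12, -8, -9]
P̄ = F·P·Fᵀ + Q = [48 -21 -36; -21 67 -12; -36 -12 50]
S = H·P̄·Hᵀ + R = [196 312; 312 717]
K = P̄·Hᵀ·S⁻¹ = [1680/3599 52/3599; -5799/7198 1337/3599; 534/3599 -1166/3599]
x' − x̄ = [-43976/3599, 43363/7198, 30958/3599] = K·y
y = (KᵀK)⁻¹·Kᵀ·(x' − x̄) = [-25, -38]
z = y + H·x̄ = [-25, -38] + [24, 39] = [-1, 1]

z = [-1, 1]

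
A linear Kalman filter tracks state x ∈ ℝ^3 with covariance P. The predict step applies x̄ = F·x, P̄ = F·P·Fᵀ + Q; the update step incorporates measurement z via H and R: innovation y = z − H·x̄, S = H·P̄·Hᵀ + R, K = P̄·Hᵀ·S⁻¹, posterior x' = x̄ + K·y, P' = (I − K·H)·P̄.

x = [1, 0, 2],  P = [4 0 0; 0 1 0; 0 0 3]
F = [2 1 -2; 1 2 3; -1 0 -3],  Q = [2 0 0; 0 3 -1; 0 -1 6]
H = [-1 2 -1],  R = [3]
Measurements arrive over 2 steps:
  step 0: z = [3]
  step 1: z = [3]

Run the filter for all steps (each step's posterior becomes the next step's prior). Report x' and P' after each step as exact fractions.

step 0: x̄ = F·x = [-2, 7, -7]
step 0: P̄ = F·P·Fᵀ + Q = [31 -8 10; -8 38 -32; 10 -32 37]
step 0: y = z − H·x̄ = [-20]
step 0: S = H·P̄·Hᵀ + R = [403]
step 0: K = P̄·Hᵀ·S⁻¹ = [-57/403; 116/403; -111/403]
step 0: x' = x̄ + K·y = [334/403, 501/403, -601/403]
step 0: P' = (I − K·H)·P̄ = [9244/403 3388/403 -2297/403; 3388/403 1858/403 -20/403; -2297/403 -20/403 2590/403]
step 1: x̄ = F·x = [2371/403, -467/403, 113/31]
step 1: P̄ = F·P·Fᵀ + Q = [82008/403 14436/403 224/31; 14436/403 40725/403 -1987/31; 224/31 -1987/31 1630/31]
step 1: y = z − H·x̄ = [193/13]
step 1: S = H·P̄·Hᵀ + R = [10281/13]
step 1: K = P̄·Hᵀ·S⁻¹ = [-1808/10281; 2995/10281; -2444/10281]
step 1: x' = x̄ + K·y = [1042999/318711, 1009066/318711, 36949/318711]
step 1: P' = (I − K·H)·P̄ = [57060728/318711 24329252/318711 -8234080/318711; 24329252/318711 10817150/318711 -2973487/318711; -8234080/318711 -2973487/318711 2514398/318711]

step 0: x' = [334/403, 501/403, -601/403], P' = [9244/403 3388/403 -2297/403; 3388/403 1858/403 -20/403; -2297/403 -20/403 2590/403]
step 1: x' = [1042999/318711, 1009066/318711, 36949/318711], P' = [57060728/318711 24329252/318711 -8234080/318711; 24329252/318711 10817150/318711 -2973487/318711; -8234080/318711 -2973487/318711 2514398/318711]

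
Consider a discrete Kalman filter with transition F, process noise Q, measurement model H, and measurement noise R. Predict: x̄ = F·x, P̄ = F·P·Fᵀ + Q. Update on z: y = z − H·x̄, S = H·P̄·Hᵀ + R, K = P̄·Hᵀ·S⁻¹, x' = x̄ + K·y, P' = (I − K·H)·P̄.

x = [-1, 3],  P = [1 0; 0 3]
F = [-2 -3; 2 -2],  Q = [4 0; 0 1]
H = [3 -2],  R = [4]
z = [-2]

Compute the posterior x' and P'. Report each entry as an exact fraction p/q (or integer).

x̄ = F·x = [-7, -8]
P̄ = F·P·Fᵀ + Q = [35 14; 14 17]
y = z − H·x̄ = [3]
S = H·P̄·Hᵀ + R = [219]
K = P̄·Hᵀ·S⁻¹ = [77/219; 8/219]
x' = x̄ + K·y = [-434/73, -576/73]
P' = (I − K·H)·P̄ = [1736/219 2450/219; 2450/219 3659/219]

x' = [-434/73, -576/73]
P' = [1736/219 2450/219; 2450/219 3659/219]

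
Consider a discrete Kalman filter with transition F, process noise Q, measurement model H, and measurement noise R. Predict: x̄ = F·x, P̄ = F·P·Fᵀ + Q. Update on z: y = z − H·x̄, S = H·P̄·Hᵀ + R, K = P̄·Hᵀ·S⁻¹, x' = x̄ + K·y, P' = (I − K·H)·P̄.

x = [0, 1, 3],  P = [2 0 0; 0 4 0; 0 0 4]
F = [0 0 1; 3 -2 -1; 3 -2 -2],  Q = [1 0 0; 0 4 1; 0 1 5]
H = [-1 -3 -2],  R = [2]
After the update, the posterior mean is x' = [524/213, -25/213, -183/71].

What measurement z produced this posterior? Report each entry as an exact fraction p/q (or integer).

x̄ = F·x = [3, -5, -8]
P̄ = F·P·Fᵀ + Q = [5 -4 -8; -4 42 43; -8 43 55]
S = H·P̄·Hᵀ + R = [1065]
K = P̄·Hᵀ·S⁻¹ = [23/1065; -208/1065; -77/355]
x' − x̄ = [-115/213, 1040/213, 385/71] = K·y
y = (KᵀK)⁻¹·Kᵀ·(x' − x̄) = [-25]
z = y + H·x̄ = [-25] + [28] = [3]

z = [3]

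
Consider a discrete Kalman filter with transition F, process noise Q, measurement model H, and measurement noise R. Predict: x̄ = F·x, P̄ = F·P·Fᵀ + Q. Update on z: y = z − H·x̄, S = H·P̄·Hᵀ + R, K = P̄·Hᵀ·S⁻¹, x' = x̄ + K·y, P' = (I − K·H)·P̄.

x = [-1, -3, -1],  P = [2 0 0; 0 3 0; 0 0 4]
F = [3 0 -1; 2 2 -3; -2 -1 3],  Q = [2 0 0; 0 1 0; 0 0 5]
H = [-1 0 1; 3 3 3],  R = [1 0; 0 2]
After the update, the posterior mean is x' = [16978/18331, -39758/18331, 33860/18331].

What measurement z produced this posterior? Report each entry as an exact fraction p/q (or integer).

z = [1, 2]

x̄ = F·x = [-2, -5, 2]
P̄ = F·P·Fᵀ + Q = [24 24 -24; 24 57 -50; -24 -50 52]
S = H·P̄·Hᵀ + R = [125 -138; -138 299]
K = P̄·Hᵀ·S⁻¹ = [-192/797 2376/18331; -404/797 1413/18331; 592/797 2238/18331]
x' − x̄ = [53640/18331, 51897/18331, -2802/18331] = K·y
y = (KᵀK)⁻¹·Kᵀ·(x' − x̄) = [-3, 17]
z = y + H·x̄ = [-3, 17] + [4, -15] = [1, 2]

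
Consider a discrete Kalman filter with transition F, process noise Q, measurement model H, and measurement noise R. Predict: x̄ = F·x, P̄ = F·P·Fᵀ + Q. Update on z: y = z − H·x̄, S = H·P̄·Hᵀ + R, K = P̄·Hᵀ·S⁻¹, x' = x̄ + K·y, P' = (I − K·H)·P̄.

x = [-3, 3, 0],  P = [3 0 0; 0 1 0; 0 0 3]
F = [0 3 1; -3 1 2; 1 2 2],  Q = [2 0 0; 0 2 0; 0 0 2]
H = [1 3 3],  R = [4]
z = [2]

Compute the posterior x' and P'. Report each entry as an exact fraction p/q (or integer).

x' = [3205/801, 604/267, -253/89]
P' = [5285/801 -1447/267 298/89; -1447/267 1238/89 -1055/89; 298/89 -1055/89 969/89]

x̄ = F·x = [9, 12, 3]
P̄ = F·P·Fᵀ + Q = [14 9 12; 9 42 5; 12 5 21]
y = z − H·x̄ = [-52]
S = H·P̄·Hᵀ + R = [801]
K = P̄·Hᵀ·S⁻¹ = [77/801; 50/267; 10/89]
x' = x̄ + K·y = [3205/801, 604/267, -253/89]
P' = (I − K·H)·P̄ = [5285/801 -1447/267 298/89; -1447/267 1238/89 -1055/89; 298/89 -1055/89 969/89]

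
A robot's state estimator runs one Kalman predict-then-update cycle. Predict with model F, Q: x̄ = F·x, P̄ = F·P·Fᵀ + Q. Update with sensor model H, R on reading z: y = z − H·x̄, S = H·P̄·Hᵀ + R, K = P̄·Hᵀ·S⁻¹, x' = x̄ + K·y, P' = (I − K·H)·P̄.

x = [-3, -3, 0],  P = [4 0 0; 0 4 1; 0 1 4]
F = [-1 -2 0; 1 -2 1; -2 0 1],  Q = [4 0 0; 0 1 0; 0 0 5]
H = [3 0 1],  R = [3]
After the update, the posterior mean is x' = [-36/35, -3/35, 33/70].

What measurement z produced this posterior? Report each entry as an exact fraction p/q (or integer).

z = [-3]

x̄ = F·x = [9, 3, 6]
P̄ = F·P·Fᵀ + Q = [24 10 6; 10 21 -6; 6 -6 25]
S = H·P̄·Hᵀ + R = [280]
K = P̄·Hᵀ·S⁻¹ = [39/140; 3/35; 43/280]
x' − x̄ = [-351/35, -108/35, -387/70] = K·y
y = (KᵀK)⁻¹·Kᵀ·(x' − x̄) = [-36]
z = y + H·x̄ = [-36] + [33] = [-3]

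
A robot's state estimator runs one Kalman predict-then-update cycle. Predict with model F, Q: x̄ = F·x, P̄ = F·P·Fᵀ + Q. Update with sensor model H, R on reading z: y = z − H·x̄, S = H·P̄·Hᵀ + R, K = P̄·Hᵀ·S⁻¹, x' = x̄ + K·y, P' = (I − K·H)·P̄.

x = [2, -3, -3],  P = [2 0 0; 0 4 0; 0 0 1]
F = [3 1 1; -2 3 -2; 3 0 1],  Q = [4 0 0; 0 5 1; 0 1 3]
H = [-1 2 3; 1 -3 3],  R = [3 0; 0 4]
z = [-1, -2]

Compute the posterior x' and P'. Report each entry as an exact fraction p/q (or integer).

x̄ = F·x = [0, -7, 3]
P̄ = F·P·Fᵀ + Q = [27 -2 19; -2 53 -13; 19 -13 22]
y = z − H·x̄ = [4, -32]
S = H·P̄·Hᵀ + R = [178 -118; -118 1066]
K = P̄·Hᵀ·S⁻¹ = [2396/10989 1193/10989; 24977/87912 -13729/87912; 18509/87912 12275/87912]
x' = x̄ + K·y = [-28592/10989, -19037/21978, -13757/21978]
P' = (I − K·H)·P̄ = [127037/10989 51298/10989 10543/10989; 51298/10989 190123/87912 35023/87912; 10543/10989 35023/87912 23275/87912]

x' = [-28592/10989, -19037/21978, -13757/21978]
P' = [127037/10989 51298/10989 10543/10989; 51298/10989 190123/87912 35023/87912; 10543/10989 35023/87912 23275/87912]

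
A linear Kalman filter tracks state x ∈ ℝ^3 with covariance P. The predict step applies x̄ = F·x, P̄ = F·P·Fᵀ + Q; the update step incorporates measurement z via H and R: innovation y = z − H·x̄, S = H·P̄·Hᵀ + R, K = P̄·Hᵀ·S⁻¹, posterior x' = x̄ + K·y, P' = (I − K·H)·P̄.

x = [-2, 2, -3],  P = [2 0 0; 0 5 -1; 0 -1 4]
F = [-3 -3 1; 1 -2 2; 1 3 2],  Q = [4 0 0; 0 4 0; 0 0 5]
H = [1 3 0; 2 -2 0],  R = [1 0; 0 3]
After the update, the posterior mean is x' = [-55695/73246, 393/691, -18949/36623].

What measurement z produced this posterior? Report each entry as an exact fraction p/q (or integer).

z = [1, -3]

x̄ = F·x = [-3, -12, -2]
P̄ = F·P·Fᵀ + Q = [77 40 -40; 40 50 -14; -40 -14 56]
S = H·P̄·Hᵀ + R = [768 14; 14 191]
K = P̄·Hᵀ·S⁻¹ = [36591/146492 27037/73246; 345/1382 -85/691; -7467/73246 -9697/36623]
x' − x̄ = [164043/73246, 8685/691, 54297/36623] = K·y
y = (KᵀK)⁻¹·Kᵀ·(x' − x̄) = [40, -21]
z = y + H·x̄ = [40, -21] + [-39, 18] = [1, -3]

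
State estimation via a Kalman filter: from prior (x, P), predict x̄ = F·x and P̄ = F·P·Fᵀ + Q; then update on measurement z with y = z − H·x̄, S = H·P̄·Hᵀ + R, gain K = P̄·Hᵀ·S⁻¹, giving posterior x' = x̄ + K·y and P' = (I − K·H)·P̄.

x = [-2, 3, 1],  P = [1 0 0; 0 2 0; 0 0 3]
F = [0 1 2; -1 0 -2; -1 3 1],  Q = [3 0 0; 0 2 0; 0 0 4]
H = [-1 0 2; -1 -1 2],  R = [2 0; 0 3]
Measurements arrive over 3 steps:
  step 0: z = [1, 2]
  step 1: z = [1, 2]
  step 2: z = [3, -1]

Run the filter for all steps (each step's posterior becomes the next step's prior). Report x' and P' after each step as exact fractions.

step 0: x' = [1241/371, -757/1484, 3583/1484], P' = [3194/371 -1066/371 1412/371; -1066/371 5545/1484 -1035/1484; 1412/371 -1035/1484 3109/1484]
step 1: x' = [16093859/7388113, -14135749/7388113, 10390227/7388113], P' = [50447794/7388113 -15777648/7388113 22623830/7388113; -15777648/7388113 30709112/7388113 -1568486/7388113; 22623830/7388113 -1568486/7388113 13507137/7388113]
step 2: x' = [-41951027831/35846978117, 101148373139/35846978117, 23464563959/35846978117], P' = [253031594526/35846978117 -79546582188/35846978117 113706251694/35846978117; -79546582188/35846978117 148257383728/35846978117 -9515619790/35846978117; 113706251694/35846978117 -9515619790/35846978117 67286411827/35846978117]

step 0: x̄ = F·x = [5, 0, 12]
step 0: P̄ = F·P·Fᵀ + Q = [17 -12 12; -12 15 -5; 12 -5 26]
step 0: y = z − H·x̄ = [-18, -17]
step 0: S = H·P̄·Hᵀ + R = [75 71; 71 87]
step 0: K = P̄·Hᵀ·S⁻¹ = [-185/371 232/371; 1097/1484 -1117/1484; 285/1484 535/1484]
step 0: x' = x̄ + K·y = [1241/371, -757/1484, 3583/1484]
step 0: P' = (I − K·H)·P̄ = [3194/371 -1066/371 1412/371; -1066/371 5545/1484 -1035/1484; 1412/371 -1035/1484 3109/1484]
step 1: x̄ = F·x = [6409/1484, -6065/742, -913/371]
step 1: P̄ = F·P·Fᵀ + Q = [18293/1484 -8699/742 2144/371; -8699/742 12693/371 7802/371; 2144/371 7802/371 19951/371]
step 1: y = z − H·x̄ = [2171/212, 4551/1484]
step 1: S = H·P̄·Hᵀ + R = [43739/212 31913/212; 31913/212 198801/1484]
step 1: K = P̄·Hᵀ·S⁻¹ = [-2600067/7388113 3525838/7388113; 6320338/7388113 -6022812/7388113; 2195222/7388113 1986310/7388113]
step 1: x' = x̄ + K·y = [16093859/7388113, -14135749/7388113, 10390227/7388113]
step 1: P' = (I − K·H)·P̄ = [50447794/7388113 -15777648/7388113 22623830/7388113; -15777648/7388113 30709112/7388113 -1568486/7388113; 22623830/7388113 -1568486/7388113 13507137/7388113]
step 2: x̄ = F·x = [6644705/7388113, -36874313/7388113, -48110879/7388113]
step 2: P̄ = F·P·Fᵀ + Q = [100628055/7388113 -80361588/7388113 78692196/7388113; -80361588/7388113 209747888/7388113 102801210/7388113; 78692196/7388113 102801210/7388113 409896703/7388113]
step 2: y = z − H·x̄ = [125030802/7388113, 58604037/7388113]
step 2: S = H·P̄·Hᵀ + R = [1440222309/7388113 1139482075/7388113; 1139482075/7388113 1085430294/7388113]
step 2: K = P̄·Hᵀ·S⁻¹ = [-12809545569/35846978117 17975830350/35846978117; 30257671304/35846978117 -29247347040/35846978117; 10433285980/35846978117 10127397250/35846978117]
step 2: x' = x̄ + K·y = [-41951027831/35846978117, 101148373139/35846978117, 23464563959/35846978117]
step 2: P' = (I − K·H)·P̄ = [253031594526/35846978117 -79546582188/35846978117 113706251694/35846978117; -79546582188/35846978117 148257383728/35846978117 -9515619790/35846978117; 113706251694/35846978117 -9515619790/35846978117 67286411827/35846978117]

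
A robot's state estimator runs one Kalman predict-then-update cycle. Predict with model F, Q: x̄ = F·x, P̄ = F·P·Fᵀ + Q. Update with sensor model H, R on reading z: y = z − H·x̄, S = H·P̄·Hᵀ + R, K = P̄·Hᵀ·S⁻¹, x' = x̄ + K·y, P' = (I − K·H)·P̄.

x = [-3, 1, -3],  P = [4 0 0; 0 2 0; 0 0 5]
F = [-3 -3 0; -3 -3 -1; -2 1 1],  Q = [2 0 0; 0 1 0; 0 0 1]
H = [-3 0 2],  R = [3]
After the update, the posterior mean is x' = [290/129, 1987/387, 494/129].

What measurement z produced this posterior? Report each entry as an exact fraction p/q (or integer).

x̄ = F·x = [6, 9, 4]
P̄ = F·P·Fᵀ + Q = [56 54 18; 54 60 13; 18 13 24]
S = H·P̄·Hᵀ + R = [387]
K = P̄·Hᵀ·S⁻¹ = [-44/129; -136/387; -2/129]
x' − x̄ = [-484/129, -1496/387, -22/129] = K·y
y = (KᵀK)⁻¹·Kᵀ·(x' − x̄) = [11]
z = y + H·x̄ = [11] + [-10] = [1]

z = [1]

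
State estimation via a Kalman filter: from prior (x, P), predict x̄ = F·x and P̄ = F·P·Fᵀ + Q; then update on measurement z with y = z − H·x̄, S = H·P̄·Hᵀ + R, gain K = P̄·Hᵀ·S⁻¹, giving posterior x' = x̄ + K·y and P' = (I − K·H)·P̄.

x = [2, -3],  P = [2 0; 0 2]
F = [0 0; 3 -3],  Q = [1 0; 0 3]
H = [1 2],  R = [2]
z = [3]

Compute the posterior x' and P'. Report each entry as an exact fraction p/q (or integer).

x' = [-9/53, 93/53]
P' = [158/159 -26/53; -26/53 39/53]

x̄ = F·x = [0, 15]
P̄ = F·P·Fᵀ + Q = [1 0; 0 39]
y = z − H·x̄ = [-27]
S = H·P̄·Hᵀ + R = [159]
K = P̄·Hᵀ·S⁻¹ = [1/159; 26/53]
x' = x̄ + K·y = [-9/53, 93/53]
P' = (I − K·H)·P̄ = [158/159 -26/53; -26/53 39/53]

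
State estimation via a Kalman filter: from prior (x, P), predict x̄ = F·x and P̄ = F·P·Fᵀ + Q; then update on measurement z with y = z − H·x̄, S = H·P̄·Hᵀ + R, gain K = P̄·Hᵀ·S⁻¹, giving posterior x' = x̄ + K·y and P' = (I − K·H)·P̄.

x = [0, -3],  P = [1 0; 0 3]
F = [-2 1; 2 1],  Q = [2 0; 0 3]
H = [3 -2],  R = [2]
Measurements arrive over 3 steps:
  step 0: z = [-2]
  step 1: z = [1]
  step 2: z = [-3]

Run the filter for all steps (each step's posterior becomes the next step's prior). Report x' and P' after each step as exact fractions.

step 0: x' = [-376/135, -428/135], P' = [374/135 532/135; 532/135 821/135]
step 1: x' = [521/1387, -51/1387], P' = [53378/31901 77340/31901; 77340/31901 127735/31901]
step 2: x' = [-3528813/4939567, 2141431/4939567], P' = [8223222/4939567 11876212/4939567; 11876212/4939567 19564269/4939567]

step 0: x̄ = F·x = [-3, -3]
step 0: P̄ = F·P·Fᵀ + Q = [9 -1; -1 10]
step 0: y = z − H·x̄ = [1]
step 0: S = H·P̄·Hᵀ + R = [135]
step 0: K = P̄·Hᵀ·S⁻¹ = [29/135; -23/135]
step 0: x' = x̄ + K·y = [-376/135, -428/135]
step 0: P' = (I − K·H)·P̄ = [374/135 532/135; 532/135 821/135]
step 1: x̄ = F·x = [12/5, -236/27]
step 1: P̄ = F·P·Fᵀ + Q = [17/5 -5; -5 970/27]
step 1: y = z − H·x̄ = [-3197/135]
step 1: S = H·P̄·Hᵀ + R = [31901/135]
step 1: K = P̄·Hᵀ·S⁻¹ = [2727/31901; -11725/31901]
step 1: x' = x̄ + K·y = [521/1387, -51/1387]
step 1: P' = (I − K·H)·P̄ = [53378/31901 77340/31901; 77340/31901 127735/31901]
step 2: x̄ = F·x = [-1093/1387, 991/1387]
step 2: P̄ = F·P·Fᵀ + Q = [95689/31901 -85777/31901; -85777/31901 746310/31901]
step 2: y = z − H·x̄ = [1100/1387]
step 2: S = H·P̄·Hᵀ + R = [4939567/31901]
step 2: K = P̄·Hᵀ·S⁻¹ = [458621/4939567; -1749951/4939567]
step 2: x' = x̄ + K·y = [-3528813/4939567, 2141431/4939567]
step 2: P' = (I − K·H)·P̄ = [8223222/4939567 11876212/4939567; 11876212/4939567 19564269/4939567]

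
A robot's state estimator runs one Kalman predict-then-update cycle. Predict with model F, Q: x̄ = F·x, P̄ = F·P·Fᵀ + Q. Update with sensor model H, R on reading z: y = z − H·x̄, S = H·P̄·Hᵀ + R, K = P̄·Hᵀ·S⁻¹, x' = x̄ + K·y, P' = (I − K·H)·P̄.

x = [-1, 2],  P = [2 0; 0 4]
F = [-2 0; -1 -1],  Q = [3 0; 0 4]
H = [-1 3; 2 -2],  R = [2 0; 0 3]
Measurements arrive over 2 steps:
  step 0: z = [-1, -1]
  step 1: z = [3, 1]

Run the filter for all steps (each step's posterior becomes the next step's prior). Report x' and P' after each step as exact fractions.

step 0: x̄ = F·x = [2, -1]
step 0: P̄ = F·P·Fᵀ + Q = [11 4; 4 10]
step 0: y = z − H·x̄ = [4, -7]
step 0: S = H·P̄·Hᵀ + R = [79 -50; -50 55]
step 0: K = P̄·Hᵀ·S⁻¹ = [151/369 1156/1845; 166/369 352/1845]
step 0: x' = x̄ + K·y = [-1382/1845, -989/1845]
step 0: P' = (I − K·H)·P̄ = [3356/1845 1622/1845; 1622/1845 1094/1845]
step 1: x̄ = F·x = [2764/1845, 2371/1845]
step 1: P̄ = F·P·Fᵀ + Q = [18959/1845 9956/1845; 9956/1845 15074/1845]
step 1: y = z − H·x̄ = [1186/1845, 353/615]
step 1: S = H·P̄·Hᵀ + R = [98579/1845 -16238/615; -16238/615 6891/205]
step 1: K = P̄·Hᵀ·S⁻¹ = [842119/2027489 1250100/2027489; 915190/2027489 384224/2027489]
step 1: x' = x̄ + K·y = [4296254/2027489, 3414355/2027489]
step 1: P' = (I − K·H)·P̄ = [3654844/2027489 1779694/2027489; 1779694/2027489 1203358/2027489]

step 0: x' = [-1382/1845, -989/1845], P' = [3356/1845 1622/1845; 1622/1845 1094/1845]
step 1: x' = [4296254/2027489, 3414355/2027489], P' = [3654844/2027489 1779694/2027489; 1779694/2027489 1203358/2027489]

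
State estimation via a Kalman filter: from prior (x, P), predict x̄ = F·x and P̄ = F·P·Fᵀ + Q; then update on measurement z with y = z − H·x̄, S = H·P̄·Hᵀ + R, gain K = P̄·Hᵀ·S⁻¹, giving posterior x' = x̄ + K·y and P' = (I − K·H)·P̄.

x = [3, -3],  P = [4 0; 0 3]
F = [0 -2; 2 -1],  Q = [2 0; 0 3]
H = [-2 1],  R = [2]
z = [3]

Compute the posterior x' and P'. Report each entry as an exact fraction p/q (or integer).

x' = [51/14, 141/14]
P' = [75/14 139/14; 139/14 283/14]

x̄ = F·x = [6, 9]
P̄ = F·P·Fᵀ + Q = [14 6; 6 22]
y = z − H·x̄ = [6]
S = H·P̄·Hᵀ + R = [56]
K = P̄·Hᵀ·S⁻¹ = [-11/28; 5/28]
x' = x̄ + K·y = [51/14, 141/14]
P' = (I − K·H)·P̄ = [75/14 139/14; 139/14 283/14]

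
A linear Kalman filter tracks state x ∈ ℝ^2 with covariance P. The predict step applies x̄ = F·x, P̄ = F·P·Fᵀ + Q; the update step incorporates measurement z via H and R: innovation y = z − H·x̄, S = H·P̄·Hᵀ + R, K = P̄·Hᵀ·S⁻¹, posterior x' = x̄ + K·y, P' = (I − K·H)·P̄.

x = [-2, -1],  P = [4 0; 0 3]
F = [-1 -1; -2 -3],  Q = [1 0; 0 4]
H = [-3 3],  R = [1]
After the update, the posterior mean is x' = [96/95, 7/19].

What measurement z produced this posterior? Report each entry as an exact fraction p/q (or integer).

z = [-2]

x̄ = F·x = [3, 7]
P̄ = F·P·Fᵀ + Q = [8 17; 17 47]
S = H·P̄·Hᵀ + R = [190]
K = P̄·Hᵀ·S⁻¹ = [27/190; 9/19]
x' − x̄ = [-189/95, -126/19] = K·y
y = (KᵀK)⁻¹·Kᵀ·(x' − x̄) = [-14]
z = y + H·x̄ = [-14] + [12] = [-2]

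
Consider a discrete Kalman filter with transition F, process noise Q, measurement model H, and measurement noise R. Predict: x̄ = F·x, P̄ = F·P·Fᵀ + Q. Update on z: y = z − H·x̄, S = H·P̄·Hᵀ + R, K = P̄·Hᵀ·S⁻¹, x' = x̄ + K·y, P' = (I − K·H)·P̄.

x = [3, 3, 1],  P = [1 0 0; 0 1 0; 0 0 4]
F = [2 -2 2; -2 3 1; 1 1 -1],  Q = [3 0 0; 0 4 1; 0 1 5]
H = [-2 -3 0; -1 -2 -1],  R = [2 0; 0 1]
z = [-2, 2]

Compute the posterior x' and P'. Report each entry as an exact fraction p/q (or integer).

x' = [25045/4289, -14620/4289, -1724/4289]
P' = [51624/4289 -32944/4289 11477/4289; -32944/4289 21894/4289 -8890/4289; 11477/4289 -8890/4289 9196/4289]

x̄ = F·x = [2, 4, 5]
P̄ = F·P·Fᵀ + Q = [27 -2 -8; -2 21 -2; -8 -2 11]
y = z − H·x̄ = [14, 17]
S = H·P̄·Hᵀ + R = [275 144; 144 91]
K = P̄·Hᵀ·S⁻¹ = [-2208/4289 2787/4289; 103/4289 -1954/4289; 1858/4289 -2893/4289]
x' = x̄ + K·y = [25045/4289, -14620/4289, -1724/4289]
P' = (I − K·H)·P̄ = [51624/4289 -32944/4289 11477/4289; -32944/4289 21894/4289 -8890/4289; 11477/4289 -8890/4289 9196/4289]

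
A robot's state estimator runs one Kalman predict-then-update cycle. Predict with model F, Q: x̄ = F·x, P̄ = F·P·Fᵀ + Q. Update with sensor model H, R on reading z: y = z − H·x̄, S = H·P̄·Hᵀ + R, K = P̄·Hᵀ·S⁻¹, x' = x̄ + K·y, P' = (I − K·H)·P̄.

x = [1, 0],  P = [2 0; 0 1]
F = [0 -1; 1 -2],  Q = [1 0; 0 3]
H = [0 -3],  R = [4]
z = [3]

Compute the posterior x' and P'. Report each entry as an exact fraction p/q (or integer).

x̄ = F·x = [0, 1]
P̄ = F·P·Fᵀ + Q = [2 2; 2 9]
y = z − H·x̄ = [6]
S = H·P̄·Hᵀ + R = [85]
K = P̄·Hᵀ·S⁻¹ = [-6/85; -27/85]
x' = x̄ + K·y = [-36/85, -77/85]
P' = (I − K·H)·P̄ = [134/85 8/85; 8/85 36/85]

x' = [-36/85, -77/85]
P' = [134/85 8/85; 8/85 36/85]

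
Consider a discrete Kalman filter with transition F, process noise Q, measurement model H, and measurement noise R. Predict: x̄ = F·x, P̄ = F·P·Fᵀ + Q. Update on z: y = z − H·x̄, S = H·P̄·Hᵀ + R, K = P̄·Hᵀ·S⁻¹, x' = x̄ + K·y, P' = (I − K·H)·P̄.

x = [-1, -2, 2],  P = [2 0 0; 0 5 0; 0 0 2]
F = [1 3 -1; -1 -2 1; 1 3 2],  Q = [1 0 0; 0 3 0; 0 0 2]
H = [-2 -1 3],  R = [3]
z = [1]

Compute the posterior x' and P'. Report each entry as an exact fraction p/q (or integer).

x̄ = F·x = [-9, 7, -3]
P̄ = F·P·Fᵀ + Q = [50 -34 43; -34 27 -28; 43 -28 57]
y = z − H·x̄ = [-1]
S = H·P̄·Hᵀ + R = [259]
K = P̄·Hᵀ·S⁻¹ = [9/37; -43/259; 113/259]
x' = x̄ + K·y = [-342/37, 1856/259, -890/259]
P' = (I − K·H)·P̄ = [1283/37 -871/37 574/37; -871/37 5144/259 -2393/259; 574/37 -2393/259 1994/259]

x' = [-342/37, 1856/259, -890/259]
P' = [1283/37 -871/37 574/37; -871/37 5144/259 -2393/259; 574/37 -2393/259 1994/259]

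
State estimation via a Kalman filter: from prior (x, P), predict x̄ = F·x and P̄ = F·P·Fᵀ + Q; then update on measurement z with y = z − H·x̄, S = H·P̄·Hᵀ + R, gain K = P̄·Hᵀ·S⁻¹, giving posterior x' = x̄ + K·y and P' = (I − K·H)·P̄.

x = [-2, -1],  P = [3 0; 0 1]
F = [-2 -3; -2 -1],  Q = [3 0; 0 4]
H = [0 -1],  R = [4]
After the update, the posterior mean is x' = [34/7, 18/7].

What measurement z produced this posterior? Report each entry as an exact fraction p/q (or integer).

z = [-2]

x̄ = F·x = [7, 5]
P̄ = F·P·Fᵀ + Q = [24 15; 15 17]
S = H·P̄·Hᵀ + R = [21]
K = P̄·Hᵀ·S⁻¹ = [-5/7; -17/21]
x' − x̄ = [-15/7, -17/7] = K·y
y = (KᵀK)⁻¹·Kᵀ·(x' − x̄) = [3]
z = y + H·x̄ = [3] + [-5] = [-2]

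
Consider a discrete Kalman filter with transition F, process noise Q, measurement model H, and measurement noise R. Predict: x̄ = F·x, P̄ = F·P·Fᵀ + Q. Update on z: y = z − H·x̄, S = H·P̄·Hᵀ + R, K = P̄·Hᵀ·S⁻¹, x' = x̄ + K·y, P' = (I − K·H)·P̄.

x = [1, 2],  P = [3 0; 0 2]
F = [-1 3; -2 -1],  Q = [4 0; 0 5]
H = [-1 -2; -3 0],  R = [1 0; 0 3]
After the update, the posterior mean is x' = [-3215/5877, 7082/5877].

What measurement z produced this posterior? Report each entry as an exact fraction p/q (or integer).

z = [-2, 2]

x̄ = F·x = [5, -4]
P̄ = F·P·Fᵀ + Q = [25 0; 0 19]
S = H·P̄·Hᵀ + R = [102 75; 75 228]
K = P̄·Hᵀ·S⁻¹ = [-25/5877 -1925/5877; -2888/5877 950/5877]
x' − x̄ = [-32600/5877, 30590/5877] = K·y
y = (KᵀK)⁻¹·Kᵀ·(x' − x̄) = [-5, 17]
z = y + H·x̄ = [-5, 17] + [3, -15] = [-2, 2]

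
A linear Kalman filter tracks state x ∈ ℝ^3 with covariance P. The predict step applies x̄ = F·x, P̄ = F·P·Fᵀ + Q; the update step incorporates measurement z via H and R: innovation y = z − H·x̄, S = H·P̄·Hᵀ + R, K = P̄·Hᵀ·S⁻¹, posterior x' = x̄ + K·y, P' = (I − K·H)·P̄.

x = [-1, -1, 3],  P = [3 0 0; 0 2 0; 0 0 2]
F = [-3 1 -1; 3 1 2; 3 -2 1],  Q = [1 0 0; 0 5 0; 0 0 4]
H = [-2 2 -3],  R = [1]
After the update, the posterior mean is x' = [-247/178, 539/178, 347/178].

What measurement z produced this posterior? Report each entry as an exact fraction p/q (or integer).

z = [3]

x̄ = F·x = [-1, 2, 2]
P̄ = F·P·Fᵀ + Q = [32 -29 -33; -29 42 27; -33 27 41]
S = H·P̄·Hᵀ + R = [178]
K = P̄·Hᵀ·S⁻¹ = [-23/178; 61/178; -3/178]
x' − x̄ = [-69/178, 183/178, -9/178] = K·y
y = (KᵀK)⁻¹·Kᵀ·(x' − x̄) = [3]
z = y + H·x̄ = [3] + [0] = [3]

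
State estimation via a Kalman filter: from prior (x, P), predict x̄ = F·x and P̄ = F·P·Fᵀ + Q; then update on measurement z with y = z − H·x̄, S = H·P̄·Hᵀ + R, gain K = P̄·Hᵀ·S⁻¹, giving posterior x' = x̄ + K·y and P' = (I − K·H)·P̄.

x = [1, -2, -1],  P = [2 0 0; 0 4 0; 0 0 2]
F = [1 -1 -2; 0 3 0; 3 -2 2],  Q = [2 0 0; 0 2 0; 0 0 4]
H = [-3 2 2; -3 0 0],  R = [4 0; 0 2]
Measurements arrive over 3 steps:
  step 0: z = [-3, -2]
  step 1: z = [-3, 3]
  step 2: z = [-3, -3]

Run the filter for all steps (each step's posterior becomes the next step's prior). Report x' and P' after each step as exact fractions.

step 0: x̄ = F·x = [5, -6, 5]
step 0: P̄ = F·P·Fᵀ + Q = [16 -12 6; -12 38 -24; 6 -24 46]
step 0: y = z − H·x̄ = [14, 13]
step 0: S = H·P̄·Hᵀ + R = [364 180; 180 146]
step 0: K = P̄·Hᵀ·S⁻¹ = [-15/2593 -834/2593; 358/2593 198/2593; 1759/5186 -1404/2593]
step 0: x' = x̄ + K·y = [1913/2593, -7972/2593, 7026/2593]
step 0: P' = (I − K·H)·P̄ = [556/2593 -132/2593 936/2593; -132/2593 68494/2593 -67976/2593; 936/2593 -67976/2593 71139/2593]
step 1: x̄ = F·x = [-4167/2593, -23916/2593, 35735/2593]
step 1: P̄ = F·P·Fᵀ + Q = [83408/2593 201978/2593 -284936/2593; 201978/2593 621632/2593 -820008/2593; -284936/2593 -820008/2593 1130532/2593]
step 1: y = z − H·x̄ = [-43918/2593, -4722/2593]
step 1: S = H·P̄·Hᵀ + R = [2205132/2593 1248420/2593; 1248420/2593 755858/2593]
step 1: K = P̄·Hᵀ·S⁻¹ = [-104035/5216649 -518374/1738883; -137689/10433298 -1356074/1738883; 777384/1738883 682548/1738883]
step 1: x' = x̄ + K·y = [-3789233/5216649, -39540193/5216649, 9554509/1738883]
step 1: P' = (I − K·H)·P̄ = [1036748/5216649 2712148/5216649 -455032/1738883; 2712148/5216649 273325301/5216649 -89798256/1738883; -455032/1738883 -89798256/1738883 90670476/1738883]
step 2: x̄ = F·x = [-21576094/5216649, -39540193/1738883, 125039741/5216649]
step 2: P̄ = F·P·Fᵀ + Q = [295298075/5216649 268176383/1738883 -1085174758/5216649; 268176383/1738883 823453669/1738883 -1077303694/1738883; -1085174758/5216649 -1077303694/1738883 4317775460/5216649]
step 2: y = z − H·x̄ = [-93216553/5216649, -26792743/1738883]
step 2: S = H·P̄·Hᵀ + R = [7343553791/5216649 1447185443/1738883; 1447185443/1738883 889371991/1738883]
step 2: K = P̄·Hᵀ·S⁻¹ = [-1447185443/71342907149 -21333117786/71342907149; -2378270241/71342907149 -60667134618/71342907149; 33210829678/71342907149 33009014268/71342907149]
step 2: x' = x̄ + K·y = [59486193983/71342907149, -644997576124/71342907149, 607994415447/71342907149]
step 2: P' = (I − K·H)·P̄ = [14222078524/71342907149 40444756412/71342907149 -22006009512/71342907149; 40444756412/71342907149 3921060134080/71342907149 -3865149539944/71342907149; -22006009512/71342907149 -3865149539944/71342907149 3898562185032/71342907149]

step 0: x' = [1913/2593, -7972/2593, 7026/2593], P' = [556/2593 -132/2593 936/2593; -132/2593 68494/2593 -67976/2593; 936/2593 -67976/2593 71139/2593]
step 1: x' = [-3789233/5216649, -39540193/5216649, 9554509/1738883], P' = [1036748/5216649 2712148/5216649 -455032/1738883; 2712148/5216649 273325301/5216649 -89798256/1738883; -455032/1738883 -89798256/1738883 90670476/1738883]
step 2: x' = [59486193983/71342907149, -644997576124/71342907149, 607994415447/71342907149], P' = [14222078524/71342907149 40444756412/71342907149 -22006009512/71342907149; 40444756412/71342907149 3921060134080/71342907149 -3865149539944/71342907149; -22006009512/71342907149 -3865149539944/71342907149 3898562185032/71342907149]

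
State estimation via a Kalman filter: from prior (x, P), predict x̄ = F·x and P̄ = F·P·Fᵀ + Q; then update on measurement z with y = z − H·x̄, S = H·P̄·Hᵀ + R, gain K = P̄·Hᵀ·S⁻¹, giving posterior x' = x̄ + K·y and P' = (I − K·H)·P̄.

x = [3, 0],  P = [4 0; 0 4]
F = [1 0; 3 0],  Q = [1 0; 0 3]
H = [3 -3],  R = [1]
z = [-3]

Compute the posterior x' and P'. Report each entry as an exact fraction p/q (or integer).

x̄ = F·x = [3, 9]
P̄ = F·P·Fᵀ + Q = [5 12; 12 39]
y = z − H·x̄ = [15]
S = H·P̄·Hᵀ + R = [181]
K = P̄·Hᵀ·S⁻¹ = [-21/181; -81/181]
x' = x̄ + K·y = [228/181, 414/181]
P' = (I − K·H)·P̄ = [464/181 471/181; 471/181 498/181]

x' = [228/181, 414/181]
P' = [464/181 471/181; 471/181 498/181]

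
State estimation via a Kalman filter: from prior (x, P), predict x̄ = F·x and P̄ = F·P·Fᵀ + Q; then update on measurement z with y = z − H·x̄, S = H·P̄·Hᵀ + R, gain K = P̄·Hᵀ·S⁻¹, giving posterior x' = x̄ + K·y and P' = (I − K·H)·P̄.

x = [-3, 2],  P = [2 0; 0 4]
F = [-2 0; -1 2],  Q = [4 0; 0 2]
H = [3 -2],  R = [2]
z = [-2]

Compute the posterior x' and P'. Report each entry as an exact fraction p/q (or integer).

x' = [342/71, 581/71]
P' = [460/71 676/71; 676/71 1028/71]

x̄ = F·x = [6, 7]
P̄ = F·P·Fᵀ + Q = [12 4; 4 20]
y = z − H·x̄ = [-6]
S = H·P̄·Hᵀ + R = [142]
K = P̄·Hᵀ·S⁻¹ = [14/71; -14/71]
x' = x̄ + K·y = [342/71, 581/71]
P' = (I − K·H)·P̄ = [460/71 676/71; 676/71 1028/71]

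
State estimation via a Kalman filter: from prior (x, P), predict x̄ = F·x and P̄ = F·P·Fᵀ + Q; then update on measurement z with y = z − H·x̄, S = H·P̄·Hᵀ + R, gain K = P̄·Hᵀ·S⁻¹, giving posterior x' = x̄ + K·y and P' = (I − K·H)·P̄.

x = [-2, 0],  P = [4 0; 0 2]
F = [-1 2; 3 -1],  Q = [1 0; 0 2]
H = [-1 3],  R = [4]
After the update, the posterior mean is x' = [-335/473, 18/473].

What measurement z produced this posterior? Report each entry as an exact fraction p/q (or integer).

x̄ = F·x = [2, -6]
P̄ = F·P·Fᵀ + Q = [13 -16; -16 40]
S = H·P̄·Hᵀ + R = [473]
K = P̄·Hᵀ·S⁻¹ = [-61/473; 136/473]
x' − x̄ = [-1281/473, 2856/473] = K·y
y = (KᵀK)⁻¹·Kᵀ·(x' − x̄) = [21]
z = y + H·x̄ = [21] + [-20] = [1]

z = [1]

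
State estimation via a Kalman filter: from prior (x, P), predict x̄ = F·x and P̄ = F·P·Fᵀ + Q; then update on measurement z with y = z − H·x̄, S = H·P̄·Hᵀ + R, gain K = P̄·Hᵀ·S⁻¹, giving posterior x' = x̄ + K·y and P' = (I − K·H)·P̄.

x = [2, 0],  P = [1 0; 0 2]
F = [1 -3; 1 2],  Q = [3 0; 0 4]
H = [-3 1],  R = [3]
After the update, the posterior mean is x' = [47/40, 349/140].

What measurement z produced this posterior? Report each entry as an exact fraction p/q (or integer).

x̄ = F·x = [2, 2]
P̄ = F·P·Fᵀ + Q = [22 -11; -11 13]
S = H·P̄·Hᵀ + R = [280]
K = P̄·Hᵀ·S⁻¹ = [-11/40; 23/140]
x' − x̄ = [-33/40, 69/140] = K·y
y = (KᵀK)⁻¹·Kᵀ·(x' − x̄) = [3]
z = y + H·x̄ = [3] + [-4] = [-1]

z = [-1]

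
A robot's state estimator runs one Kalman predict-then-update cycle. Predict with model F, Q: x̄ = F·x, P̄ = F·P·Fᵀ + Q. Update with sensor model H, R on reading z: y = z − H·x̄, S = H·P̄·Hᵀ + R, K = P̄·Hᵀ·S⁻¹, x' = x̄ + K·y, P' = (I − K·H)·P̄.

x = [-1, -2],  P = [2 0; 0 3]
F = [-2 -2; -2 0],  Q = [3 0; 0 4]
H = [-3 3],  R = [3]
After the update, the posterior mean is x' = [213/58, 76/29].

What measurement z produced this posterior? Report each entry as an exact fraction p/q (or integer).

z = [-3]

x̄ = F·x = [6, 2]
P̄ = F·P·Fᵀ + Q = [23 8; 8 12]
S = H·P̄·Hᵀ + R = [174]
K = P̄·Hᵀ·S⁻¹ = [-15/58; 2/29]
x' − x̄ = [-135/58, 18/29] = K·y
y = (KᵀK)⁻¹·Kᵀ·(x' − x̄) = [9]
z = y + H·x̄ = [9] + [-12] = [-3]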